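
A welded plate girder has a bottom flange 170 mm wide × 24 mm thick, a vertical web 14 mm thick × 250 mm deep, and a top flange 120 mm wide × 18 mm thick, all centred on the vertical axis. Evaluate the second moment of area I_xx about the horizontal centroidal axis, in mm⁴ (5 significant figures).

I_xx ≈ 1.2639 × 10⁸ mm⁴

Break the section into simple shapes (no overlaps), measuring from the bottom-left corner of the bounding box.
Bottom plate: 170 × 24, A = 4 080 mm², y = 12 mm, Ī = 195 840 mm⁴.
Web plate: 14 × 250, A = 3 500 mm², y = 149 mm, Ī = 18 229 167 mm⁴.
Top plate: 120 × 18, A = 2 160 mm², y = 283 mm, Ī = 58 320 mm⁴.
Centroid: ȳ = ΣA·y / ΣA = 121.3285 mm.
Transfer each piece to the horizontal centroidal axis using Ī + A·d² with d = y − 121.3285:
  bottom plate: d = -109.3285 mm → contributes +48 962 979 mm⁴
  web plate: d = 27.67146 mm → contributes +20 909 150 mm⁴
  top plate: d = 161.6715 mm → contributes +56 515 666 mm⁴
Total I = 126 387 795 mm⁴.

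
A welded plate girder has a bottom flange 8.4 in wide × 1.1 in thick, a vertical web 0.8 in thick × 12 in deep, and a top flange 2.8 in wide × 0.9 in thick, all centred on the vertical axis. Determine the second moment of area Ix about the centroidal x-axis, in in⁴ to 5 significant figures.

Break the section into simple shapes (no overlaps), measuring from the bottom-left corner of the bounding box.
Bottom plate: 8.4 × 1.1, A = 9.24 in², y = 0.55 in, Ī = 0.9317 in⁴.
Web plate: 0.8 × 12, A = 9.6 in², y = 7.1 in, Ī = 115.2 in⁴.
Top plate: 2.8 × 0.9, A = 2.52 in², y = 13.55 in, Ī = 0.1701 in⁴.
Centroid: ȳ = ΣA·y / ΣA = 5.027528 in.
Transfer each piece to the centroidal x-axis using Ī + A·d² with d = y − 5.027528:
  bottom plate: d = -4.477528 in → contributes +186.1776 in⁴
  web plate: d = 2.072472 in → contributes +156.4333 in⁴
  top plate: d = 8.522472 in → contributes +183.2041 in⁴
Total I = 525.815 in⁴.

Ix ≈ 525.82 in⁴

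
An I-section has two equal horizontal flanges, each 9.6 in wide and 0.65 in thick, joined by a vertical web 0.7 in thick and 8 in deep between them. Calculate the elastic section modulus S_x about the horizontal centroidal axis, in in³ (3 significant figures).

Decompose the section into non-overlapping parts with the origin at the bottom-left of its bounding rectangle.
Bottom flange: 9.6 × 0.65, A = 6.24 in², y = 0.325 in, Ī = 0.2197 in⁴.
Web: 0.7 × 8, A = 5.6 in², y = 4.65 in, Ī = 29.867 in⁴.
Top flange: 9.6 × 0.65, A = 6.24 in², y = 8.975 in, Ī = 0.2197 in⁴.
By symmetry the centroid is at mid-height, ȳ = 4.65 in.
Transfer each piece to the horizontal centroidal axis using Ī + A·d² with d = y − 4.65:
  bottom flange: d = -4.325 in → contributes +116.94 in⁴
  web: d = 0 in → contributes +29.867 in⁴
  top flange: d = 4.325 in → contributes +116.94 in⁴
Total I = 263.75 in⁴.
Extreme fibre distance c = 4.65 in; S = I/c = 56.721 in³.

S_x ≈ 56.7 in³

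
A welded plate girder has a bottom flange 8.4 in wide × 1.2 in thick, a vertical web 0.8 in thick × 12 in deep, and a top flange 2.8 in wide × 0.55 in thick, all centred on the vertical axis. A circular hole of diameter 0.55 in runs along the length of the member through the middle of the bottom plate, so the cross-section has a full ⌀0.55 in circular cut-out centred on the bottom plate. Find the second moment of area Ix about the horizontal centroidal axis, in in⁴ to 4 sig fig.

Treat the section as a set of non-overlapping primitives; coordinates are from the bounding-box lower-left.
Bottom plate: 8.4 × 1.2, A = 10.08 in², y = 0.6 in, Ī = 1.2096 in⁴.
Web plate: 0.8 × 12, A = 9.6 in², y = 7.2 in, Ī = 115.2 in⁴.
Top plate: 2.8 × 0.55, A = 1.54 in², y = 13.475 in, Ī = 0.0388208 in⁴.
Hole (subtracted): ⌀0.55, A = 0.237583 in², y = 0.6 in, Ī = 0.0044918 in⁴.
Centroid: ȳ = ΣA·y / ΣA = 4.56463 in.
Transfer each piece to the horizontal centroidal axis using Ī + A·d² with d = y − 4.56463:
  bottom plate: d = -3.96463 in → contributes +159.65 in⁴
  web plate: d = 2.63537 in → contributes +181.874 in⁴
  top plate: d = 8.91037 in → contributes +122.307 in⁴
  hole: d = -3.96463 in → contributes −3.73889 in⁴
Total I = 460.091 in⁴.

Ix ≈ 460.1 in⁴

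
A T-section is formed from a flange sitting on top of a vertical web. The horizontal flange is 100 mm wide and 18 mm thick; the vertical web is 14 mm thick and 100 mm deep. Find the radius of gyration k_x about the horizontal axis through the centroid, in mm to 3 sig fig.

Treat the section as a set of non-overlapping primitives; coordinates are from the bounding-box lower-left.
Flange: 100 × 18, A = 1 800 mm², y = 109 mm, Ī = 48 600 mm⁴.
Web: 14 × 100, A = 1 400 mm², y = 50 mm, Ī = 1 166 667 mm⁴.
Centroid: ȳ = ΣA·y / ΣA = 83.188 mm.
Transfer each piece to the horizontal axis through the centroid using Ī + A·d² with d = y − 83.188:
  flange: d = 25.813 mm → contributes +1 247 913 mm⁴
  web: d = -33.188 mm → contributes +2 708 641 mm⁴
Total I = 3 956 554 mm⁴.
Radius of gyration: k = √(I/A) = √(3 956 554 / 3 200) = 35.163 mm.

k_x ≈ 35.2 mm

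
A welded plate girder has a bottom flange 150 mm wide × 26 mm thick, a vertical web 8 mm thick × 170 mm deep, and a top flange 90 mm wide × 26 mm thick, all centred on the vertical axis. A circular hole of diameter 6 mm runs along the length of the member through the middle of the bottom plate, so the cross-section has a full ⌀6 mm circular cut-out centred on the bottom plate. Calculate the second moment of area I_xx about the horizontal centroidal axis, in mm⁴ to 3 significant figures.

I_xx ≈ 6.03 × 10⁷ mm⁴

Decompose the section into non-overlapping parts with the origin at the bottom-left of its bounding rectangle.
Bottom plate: 150 × 26, A = 3 900 mm², y = 13 mm, Ī = 219 700 mm⁴.
Web plate: 8 × 170, A = 1 360 mm², y = 111 mm, Ī = 3 275 333 mm⁴.
Top plate: 90 × 26, A = 2 340 mm², y = 209 mm, Ī = 131 820 mm⁴.
Hole (subtracted): ⌀6, A = 28.274 mm², y = 13 mm, Ī = 63.617 mm⁴.
Centroid: ȳ = ΣA·y / ΣA = 91.175 mm.
Transfer each piece to the horizontal centroidal axis using Ī + A·d² with d = y − 91.175:
  bottom plate: d = -78.175 mm → contributes +24 053 917 mm⁴
  web plate: d = 19.825 mm → contributes +3 809 853 mm⁴
  top plate: d = 117.82 mm → contributes +32 617 384 mm⁴
  hole: d = -78.175 mm → contributes −172 858 mm⁴
Total I = 60 308 297 mm⁴.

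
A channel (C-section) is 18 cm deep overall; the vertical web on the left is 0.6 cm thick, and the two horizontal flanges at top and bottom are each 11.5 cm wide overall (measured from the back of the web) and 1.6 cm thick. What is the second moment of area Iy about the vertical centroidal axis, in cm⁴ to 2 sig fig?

Decompose the section into non-overlapping parts with the origin at the bottom-left of its bounding rectangle.
Web: 0.6 × 18, A = 10.8 cm², x = 0.3 cm, Ī = 0.324 cm⁴.
Top flange (beyond web): 10.9 × 1.6, A = 17.44 cm², x = 6.05 cm, Ī = 172.7 cm⁴.
Bottom flange (beyond web): 10.9 × 1.6, A = 17.44 cm², x = 6.05 cm, Ī = 172.7 cm⁴.
Centroid: x̄ = ΣA·x / ΣA = 4.691 cm.
Transfer each piece to the vertical centroidal axis using Ī + A·d² with d = x − 4.691:
  web: d = -4.391 cm → contributes +208.5 cm⁴
  top flange (beyond web): d = 1.359 cm → contributes +204.9 cm⁴
  bottom flange (beyond web): d = 1.359 cm → contributes +204.9 cm⁴
Total I = 618.3 cm⁴.

Iy ≈ 620 cm⁴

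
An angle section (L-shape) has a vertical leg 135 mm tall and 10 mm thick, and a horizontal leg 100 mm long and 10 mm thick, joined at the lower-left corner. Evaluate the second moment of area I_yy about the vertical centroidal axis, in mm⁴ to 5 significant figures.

Break the section into simple shapes (no overlaps), measuring from the bottom-left corner of the bounding box.
Vertical leg: 10 × 135, A = 1 350 mm², x = 5 mm, Ī = 11 250 mm⁴.
Horizontal leg (remainder): 90 × 10, A = 900 mm², x = 55 mm, Ī = 607 500 mm⁴.
Centroid: x̄ = ΣA·x / ΣA = 25 mm.
Transfer each piece to the vertical centroidal axis using Ī + A·d² with d = x − 25:
  vertical leg: d = -20 mm → contributes +551 250 mm⁴
  horizontal leg (remainder): d = 30 mm → contributes +1 417 500 mm⁴
Total I = 1 968 750 mm⁴.

I_yy ≈ 1.9688 × 10⁶ mm⁴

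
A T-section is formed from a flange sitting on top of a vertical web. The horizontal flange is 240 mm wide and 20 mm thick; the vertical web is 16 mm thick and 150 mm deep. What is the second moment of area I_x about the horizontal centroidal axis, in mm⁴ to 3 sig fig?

I_x ≈ 1.62 × 10⁷ mm⁴

Split into non-overlapping primitives; take the origin at the lower-left of the bounding box.
Flange: 240 × 20, A = 4 800 mm², y = 160 mm, Ī = 160 000 mm⁴.
Web: 16 × 150, A = 2 400 mm², y = 75 mm, Ī = 4 500 000 mm⁴.
Centroid: ȳ = ΣA·y / ΣA = 131.67 mm.
Transfer each piece to the horizontal centroidal axis using Ī + A·d² with d = y − 131.67:
  flange: d = 28.333 mm → contributes +4 013 333 mm⁴
  web: d = -56.667 mm → contributes +12 206 667 mm⁴
Total I = 16 220 000 mm⁴.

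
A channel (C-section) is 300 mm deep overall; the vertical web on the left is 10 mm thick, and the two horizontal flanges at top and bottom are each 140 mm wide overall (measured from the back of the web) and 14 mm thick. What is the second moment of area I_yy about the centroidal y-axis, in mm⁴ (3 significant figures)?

Decompose the section into non-overlapping parts with the origin at the bottom-left of its bounding rectangle.
Web: 10 × 300, A = 3 000 mm², x = 5 mm, Ī = 25 000 mm⁴.
Top flange (beyond web): 130 × 14, A = 1 820 mm², x = 75 mm, Ī = 2 563 167 mm⁴.
Bottom flange (beyond web): 130 × 14, A = 1 820 mm², x = 75 mm, Ī = 2 563 167 mm⁴.
Centroid: x̄ = ΣA·x / ΣA = 43.373 mm.
Transfer each piece to the centroidal y-axis using Ī + A·d² with d = x − 43.373:
  web: d = -38.373 mm → contributes +4 442 575 mm⁴
  top flange (beyond web): d = 31.627 mm → contributes +4 383 596 mm⁴
  bottom flange (beyond web): d = 31.627 mm → contributes +4 383 596 mm⁴
Total I = 13 209 767 mm⁴.

I_yy ≈ 1.32 × 10⁷ mm⁴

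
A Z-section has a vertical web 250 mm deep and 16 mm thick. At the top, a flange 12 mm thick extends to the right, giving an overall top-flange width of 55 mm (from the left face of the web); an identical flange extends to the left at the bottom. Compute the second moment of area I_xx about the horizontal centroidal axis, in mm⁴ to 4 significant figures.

Break the section into simple shapes (no overlaps), measuring from the bottom-left corner of the bounding box.
Web: 16 × 250, A = 4 000 mm², y = 125 mm, Ī = 20 833 333 mm⁴.
Top flange (beyond web): 39 × 12, A = 468 mm², y = 244 mm, Ī = 5 616 mm⁴.
Bottom flange (beyond web): 39 × 12, A = 468 mm², y = 6 mm, Ī = 5 616 mm⁴.
Centroid: ȳ = ΣA·y / ΣA = 125 mm.
Transfer each piece to the horizontal centroidal axis using Ī + A·d² with d = y − 125:
  web: d = 0 mm → contributes +20 833 333 mm⁴
  top flange (beyond web): d = 119 mm → contributes +6 632 964 mm⁴
  bottom flange (beyond web): d = -119 mm → contributes +6 632 964 mm⁴
Total I = 34 099 261 mm⁴.

I_xx ≈ 3.410 × 10⁷ mm⁴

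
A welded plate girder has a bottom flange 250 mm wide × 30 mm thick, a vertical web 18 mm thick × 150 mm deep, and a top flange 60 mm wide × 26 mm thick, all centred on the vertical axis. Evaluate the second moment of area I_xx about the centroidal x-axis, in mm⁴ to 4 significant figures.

Decompose the section into non-overlapping parts with the origin at the bottom-left of its bounding rectangle.
Bottom plate: 250 × 30, A = 7 500 mm², y = 15 mm, Ī = 562 500 mm⁴.
Web plate: 18 × 150, A = 2 700 mm², y = 105 mm, Ī = 5 062 500 mm⁴.
Top plate: 60 × 26, A = 1 560 mm², y = 193 mm, Ī = 87 880 mm⁴.
Centroid: ȳ = ΣA·y / ΣA = 59.2755 mm.
Transfer each piece to the centroidal x-axis using Ī + A·d² with d = y − 59.2755:
  bottom plate: d = -44.2755 mm → contributes +15 264 906 mm⁴
  web plate: d = 45.7245 mm → contributes +10 707 468 mm⁴
  top plate: d = 133.724 mm → contributes +27 984 173 mm⁴
Total I = 53 956 547 mm⁴.

I_xx ≈ 5.396 × 10⁷ mm⁴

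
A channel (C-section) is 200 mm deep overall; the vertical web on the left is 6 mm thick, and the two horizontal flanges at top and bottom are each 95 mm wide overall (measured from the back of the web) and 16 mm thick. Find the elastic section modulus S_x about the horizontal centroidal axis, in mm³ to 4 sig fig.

Split into non-overlapping primitives; take the origin at the lower-left of the bounding box.
Web: 6 × 200, A = 1 200 mm², y = 100 mm, Ī = 4 000 000 mm⁴.
Top flange (beyond web): 89 × 16, A = 1 424 mm², y = 192 mm, Ī = 30378.7 mm⁴.
Bottom flange (beyond web): 89 × 16, A = 1 424 mm², y = 8 mm, Ī = 30378.7 mm⁴.
By symmetry the centroid is at mid-height, ȳ = 100 mm.
Transfer each piece to the horizontal centroidal axis using Ī + A·d² with d = y − 100:
  web: d = 0 mm → contributes +4 000 000 mm⁴
  top flange (beyond web): d = 92 mm → contributes +12 083 115 mm⁴
  bottom flange (beyond web): d = -92 mm → contributes +12 083 115 mm⁴
Total I = 28 166 229 mm⁴.
Extreme fibre distance c = 100 mm; S = I/c = 281 662 mm³.

S_x ≈ 2.817 × 10⁵ mm³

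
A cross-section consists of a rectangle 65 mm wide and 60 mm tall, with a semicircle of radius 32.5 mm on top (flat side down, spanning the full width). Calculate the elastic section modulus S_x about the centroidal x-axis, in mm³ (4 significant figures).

S_x ≈ 7.131 × 10⁴ mm³

Treat the section as a set of non-overlapping primitives; coordinates are from the bounding-box lower-left.
Rectangular body: 65 × 60, A = 3 900 mm², y = 30 mm, Ī = 1 170 000 mm⁴.
Semicircular cap: semicircle r = 32.5, A = 1659.15 mm², y = 73.7934 mm, Ī = 122 452 mm⁴.
Centroid: ȳ = ΣA·y / ΣA = 43.0703 mm.
Transfer each piece to the centroidal x-axis using Ī + A·d² with d = y − 43.0703:
  rectangular body: d = -13.0703 mm → contributes +1 836 252 mm⁴
  semicircular cap: d = 30.7231 mm → contributes +1 688 541 mm⁴
Total I = 3 524 792 mm⁴.
Extreme fibre distance c = 49.4297 mm; S = I/c = 71309.3 mm³.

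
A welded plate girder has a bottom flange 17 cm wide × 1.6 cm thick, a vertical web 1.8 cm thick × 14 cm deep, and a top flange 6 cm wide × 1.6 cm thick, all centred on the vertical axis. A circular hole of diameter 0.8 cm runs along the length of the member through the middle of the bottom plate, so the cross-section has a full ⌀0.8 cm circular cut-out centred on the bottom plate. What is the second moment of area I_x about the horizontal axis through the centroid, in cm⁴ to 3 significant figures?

Decompose the section into non-overlapping parts with the origin at the bottom-left of its bounding rectangle.
Bottom plate: 17 × 1.6, A = 27.2 cm², y = 0.8 cm, Ī = 5.8027 cm⁴.
Web plate: 1.8 × 14, A = 25.2 cm², y = 8.6 cm, Ī = 411.6 cm⁴.
Top plate: 6 × 1.6, A = 9.6 cm², y = 16.4 cm, Ī = 2.048 cm⁴.
Hole (subtracted): ⌀0.8, A = 0.50265 cm², y = 0.8 cm, Ī = 0.020106 cm⁴.
Centroid: ȳ = ΣA·y / ΣA = 6.4315 cm.
Transfer each piece to the horizontal axis through the centroid using Ī + A·d² with d = y − 6.4315:
  bottom plate: d = -5.6315 cm → contributes +868.41 cm⁴
  web plate: d = 2.1685 cm → contributes +530.1 cm⁴
  top plate: d = 9.9685 cm → contributes +956.02 cm⁴
  hole: d = -5.6315 cm → contributes −15.961 cm⁴
Total I = 2338.6 cm⁴.

I_x ≈ 2340 cm⁴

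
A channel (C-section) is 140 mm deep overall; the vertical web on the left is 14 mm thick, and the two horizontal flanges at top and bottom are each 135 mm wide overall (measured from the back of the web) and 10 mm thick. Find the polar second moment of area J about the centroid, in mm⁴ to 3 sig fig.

Treat the section as a set of non-overlapping primitives; coordinates are from the bounding-box lower-left.
Web: 14 × 140, A = 1 960 mm², y = 70 mm, Ī = 3 201 333 mm⁴.
Top flange (beyond web): 121 × 10, A = 1 210 mm², y = 135 mm, Ī = 10 083 mm⁴.
Bottom flange (beyond web): 121 × 10, A = 1 210 mm², y = 5 mm, Ī = 10 083 mm⁴.
By symmetry the centroid is at mid-height, ȳ = 70 mm.
Transfer each piece to the centroidal x-axis using Ī + A·d² with d = y − 70:
  web: d = 0 mm → contributes +3 201 333 mm⁴
  top flange (beyond web): d = 65 mm → contributes +5 122 333 mm⁴
  bottom flange (beyond web): d = -65 mm → contributes +5 122 333 mm⁴
Total I = 13 446 000 mm⁴.
For the y-axis: x̄ = 44.295 mm.
Repeating about the centroidal y-axis gives I_y = 7 918 680 mm⁴.
Polar second moment: J = I_x + I_y = 21 364 680 mm⁴.

J ≈ 2.14 × 10⁷ mm⁴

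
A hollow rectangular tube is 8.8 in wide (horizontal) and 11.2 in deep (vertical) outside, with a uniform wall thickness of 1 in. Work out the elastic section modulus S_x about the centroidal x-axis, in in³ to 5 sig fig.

Decompose the section into non-overlapping parts with the origin at the bottom-left of its bounding rectangle.
Outer rectangle: 8.8 × 11.2, A = 98.56 in², y = 5.6 in, Ī = 1030.281 in⁴.
Inner void (subtracted): 6.8 × 9.2, A = 62.56 in², y = 5.6 in, Ī = 441.2565 in⁴.
By symmetry the centroid is at mid-height, ȳ = 5.6 in.
All pieces are centred on the centroidal x-axis, so I = ΣĪ (holes subtracted) = 589.024 in⁴.
Extreme fibre distance c = 5.6 in; S = I/c = 105.1829 in³.

S_x ≈ 105.18 in³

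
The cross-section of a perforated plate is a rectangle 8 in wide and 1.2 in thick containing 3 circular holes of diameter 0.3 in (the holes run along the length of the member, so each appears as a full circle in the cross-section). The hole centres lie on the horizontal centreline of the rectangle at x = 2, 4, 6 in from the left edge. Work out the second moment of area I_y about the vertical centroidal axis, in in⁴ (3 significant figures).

Split into non-overlapping primitives; take the origin at the lower-left of the bounding box.
Plate: 8 × 1.2, A = 9.6 in², x = 4 in, Ī = 51.2 in⁴.
Hole 1 (subtracted): ⌀0.3, A = 0.070686 in², x = 2 in, Ī = 0.00039761 in⁴.
Hole 2 (subtracted): ⌀0.3, A = 0.070686 in², x = 4 in, Ī = 0.00039761 in⁴.
Hole 3 (subtracted): ⌀0.3, A = 0.070686 in², x = 6 in, Ī = 0.00039761 in⁴.
By symmetry the centroid is at mid-width, x̄ = 4 in.
Transfer each piece to the vertical centroidal axis using Ī + A·d² with d = x − 4:
  plate: d = 0 in → contributes +51.2 in⁴
  hole 1: d = -2 in → contributes −0.28314 in⁴
  hole 2: d = 0 in → contributes −0.00039761 in⁴
  hole 3: d = 2 in → contributes −0.28314 in⁴
Total I = 50.633 in⁴.

I_y ≈ 50.6 in⁴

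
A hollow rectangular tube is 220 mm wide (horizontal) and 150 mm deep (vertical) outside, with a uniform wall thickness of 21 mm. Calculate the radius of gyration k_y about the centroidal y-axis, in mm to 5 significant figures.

Break the section into simple shapes (no overlaps), measuring from the bottom-left corner of the bounding box.
Outer rectangle: 220 × 150, A = 33 000 mm², x = 110 mm, Ī = 133 100 000 mm⁴.
Inner void (subtracted): 178 × 108, A = 19 224 mm², x = 110 mm, Ī = 50 757 768 mm⁴.
By symmetry the centroid is at mid-width, x̄ = 110 mm.
All pieces are centred on the centroidal y-axis, so I = ΣĪ (holes subtracted) = 82 342 232 mm⁴.
Radius of gyration: k = √(I/A) = √(82 342 232 / 13 776) = 77.31251 mm.

k_y ≈ 77.313 mm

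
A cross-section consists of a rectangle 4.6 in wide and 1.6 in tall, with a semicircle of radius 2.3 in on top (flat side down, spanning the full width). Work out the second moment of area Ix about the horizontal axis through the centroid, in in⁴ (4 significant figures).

Split into non-overlapping primitives; take the origin at the lower-left of the bounding box.
Rectangular body: 4.6 × 1.6, A = 7.36 in², y = 0.8 in, Ī = 1.57013 in⁴.
Semicircular cap: semicircle r = 2.3, A = 8.30951 in², y = 2.57615 in, Ī = 3.07145 in⁴.
Centroid: ȳ = ΣA·y / ΣA = 1.74189 in.
Transfer each piece to the horizontal axis through the centroid using Ī + A·d² with d = y − 1.74189:
  rectangular body: d = -0.941889 in → contributes +8.09959 in⁴
  semicircular cap: d = 0.834261 in → contributes +8.8548 in⁴
Total I = 16.9544 in⁴.

Ix ≈ 16.95 in⁴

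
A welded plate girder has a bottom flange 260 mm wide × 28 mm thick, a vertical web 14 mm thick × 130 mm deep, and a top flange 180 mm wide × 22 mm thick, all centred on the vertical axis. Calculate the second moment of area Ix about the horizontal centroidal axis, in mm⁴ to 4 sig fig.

Ix ≈ 6.575 × 10⁷ mm⁴

Treat the section as a set of non-overlapping primitives; coordinates are from the bounding-box lower-left.
Bottom plate: 260 × 28, A = 7 280 mm², y = 14 mm, Ī = 475 627 mm⁴.
Web plate: 14 × 130, A = 1 820 mm², y = 93 mm, Ī = 2 563 167 mm⁴.
Top plate: 180 × 22, A = 3 960 mm², y = 169 mm, Ī = 159 720 mm⁴.
Centroid: ȳ = ΣA·y / ΣA = 72.0077 mm.
Transfer each piece to the horizontal centroidal axis using Ī + A·d² with d = y − 72.0077:
  bottom plate: d = -58.0077 mm → contributes +24 972 013 mm⁴
  web plate: d = 20.9923 mm → contributes +3 365 201 mm⁴
  top plate: d = 96.9923 mm → contributes +37 413 478 mm⁴
Total I = 65 750 693 mm⁴.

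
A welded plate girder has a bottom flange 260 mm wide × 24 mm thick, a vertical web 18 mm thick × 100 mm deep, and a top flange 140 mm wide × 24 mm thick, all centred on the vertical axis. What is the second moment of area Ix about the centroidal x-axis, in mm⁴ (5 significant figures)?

Ix ≈ 3.6066 × 10⁷ mm⁴

Decompose the section into non-overlapping parts with the origin at the bottom-left of its bounding rectangle.
Bottom plate: 260 × 24, A = 6 240 mm², y = 12 mm, Ī = 299 520 mm⁴.
Web plate: 18 × 100, A = 1 800 mm², y = 74 mm, Ī = 1 500 000 mm⁴.
Top plate: 140 × 24, A = 3 360 mm², y = 136 mm, Ī = 161 280 mm⁴.
Centroid: ȳ = ΣA·y / ΣA = 58.33684 mm.
Transfer each piece to the centroidal x-axis using Ī + A·d² with d = y − 58.33684:
  bottom plate: d = -46.33684 mm → contributes +13 697 442 mm⁴
  web plate: d = 15.66316 mm → contributes +1 941 602 mm⁴
  top plate: d = 77.66316 mm → contributes +20 427 342 mm⁴
Total I = 36 066 387 mm⁴.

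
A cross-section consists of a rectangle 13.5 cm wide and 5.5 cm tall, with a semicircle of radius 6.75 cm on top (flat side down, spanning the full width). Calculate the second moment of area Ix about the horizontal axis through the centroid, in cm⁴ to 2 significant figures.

Decompose the section into non-overlapping parts with the origin at the bottom-left of its bounding rectangle.
Rectangular body: 13.5 × 5.5, A = 74.25 cm², y = 2.75 cm, Ī = 187.2 cm⁴.
Semicircular cap: semicircle r = 6.75, A = 71.57 cm², y = 8.365 cm, Ī = 227.8 cm⁴.
Centroid: ȳ = ΣA·y / ΣA = 5.506 cm.
Transfer each piece to the horizontal axis through the centroid using Ī + A·d² with d = y − 5.506:
  rectangular body: d = -2.756 cm → contributes +751.1 cm⁴
  semicircular cap: d = 2.859 cm → contributes +812.8 cm⁴
Total I = 1 564 cm⁴.

Ix ≈ 1600 cm⁴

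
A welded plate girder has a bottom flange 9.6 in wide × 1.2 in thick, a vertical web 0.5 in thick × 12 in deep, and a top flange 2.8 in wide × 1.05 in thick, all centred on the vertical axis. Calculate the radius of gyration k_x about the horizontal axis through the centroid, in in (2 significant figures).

Treat the section as a set of non-overlapping primitives; coordinates are from the bounding-box lower-left.
Bottom plate: 9.6 × 1.2, A = 11.52 in², y = 0.6 in, Ī = 1.382 in⁴.
Web plate: 0.5 × 12, A = 6 in², y = 7.2 in, Ī = 72 in⁴.
Top plate: 2.8 × 1.05, A = 2.94 in², y = 13.73 in, Ī = 0.2701 in⁴.
Centroid: ȳ = ΣA·y / ΣA = 4.421 in.
Transfer each piece to the horizontal axis through the centroid using Ī + A·d² with d = y − 4.421:
  bottom plate: d = -3.821 in → contributes +169.6 in⁴
  web plate: d = 2.779 in → contributes +118.3 in⁴
  top plate: d = 9.304 in → contributes +254.7 in⁴
Total I = 542.7 in⁴.
Radius of gyration: k = √(I/A) = √(542.7 / 20.46) = 5.15 in.

k_x ≈ 5.2 in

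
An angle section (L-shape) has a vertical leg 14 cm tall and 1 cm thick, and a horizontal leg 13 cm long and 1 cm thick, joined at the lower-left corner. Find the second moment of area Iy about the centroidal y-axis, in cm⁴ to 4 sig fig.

Iy ≈ 418.2 cm⁴

Break the section into simple shapes (no overlaps), measuring from the bottom-left corner of the bounding box.
Vertical leg: 1 × 14, A = 14 cm², x = 0.5 cm, Ī = 1.16667 cm⁴.
Horizontal leg (remainder): 12 × 1, A = 12 cm², x = 7 cm, Ī = 144 cm⁴.
Centroid: x̄ = ΣA·x / ΣA = 3.5 cm.
Transfer each piece to the centroidal y-axis using Ī + A·d² with d = x − 3.5:
  vertical leg: d = -3 cm → contributes +127.167 cm⁴
  horizontal leg (remainder): d = 3.5 cm → contributes +291 cm⁴
Total I = 418.167 cm⁴.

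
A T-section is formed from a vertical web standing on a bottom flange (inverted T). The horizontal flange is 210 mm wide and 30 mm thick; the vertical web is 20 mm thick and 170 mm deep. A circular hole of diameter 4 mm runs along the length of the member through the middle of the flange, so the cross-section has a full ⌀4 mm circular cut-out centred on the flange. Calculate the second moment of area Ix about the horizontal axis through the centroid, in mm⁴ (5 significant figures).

Ix ≈ 3.0728 × 10⁷ mm⁴

Decompose the section into non-overlapping parts with the origin at the bottom-left of its bounding rectangle.
Flange: 210 × 30, A = 6 300 mm², y = 15 mm, Ī = 472 500 mm⁴.
Web: 20 × 170, A = 3 400 mm², y = 115 mm, Ī = 8 188 333 mm⁴.
Hole (subtracted): ⌀4, A = 12.56637 mm², y = 15 mm, Ī = 12.56637 mm⁴.
Centroid: ȳ = ΣA·y / ΣA = 50.09701 mm.
Transfer each piece to the horizontal axis through the centroid using Ī + A·d² with d = y − 50.09701:
  flange: d = -35.09701 mm → contributes +8 232 843 mm⁴
  web: d = 64.90299 mm → contributes +22 510 485 mm⁴
  hole: d = -35.09701 mm → contributes −15491.83 mm⁴
Total I = 30 727 836 mm⁴.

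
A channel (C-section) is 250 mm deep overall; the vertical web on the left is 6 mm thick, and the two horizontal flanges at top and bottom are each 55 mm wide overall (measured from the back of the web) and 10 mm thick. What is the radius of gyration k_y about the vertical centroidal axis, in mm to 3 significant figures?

Treat the section as a set of non-overlapping primitives; coordinates are from the bounding-box lower-left.
Web: 6 × 250, A = 1 500 mm², x = 3 mm, Ī = 4 500 mm⁴.
Top flange (beyond web): 49 × 10, A = 490 mm², x = 30.5 mm, Ī = 98 041 mm⁴.
Bottom flange (beyond web): 49 × 10, A = 490 mm², x = 30.5 mm, Ī = 98 041 mm⁴.
Centroid: x̄ = ΣA·x / ΣA = 13.867 mm.
Transfer each piece to the vertical centroidal axis using Ī + A·d² with d = x − 13.867:
  web: d = -10.867 mm → contributes +181 635 mm⁴
  top flange (beyond web): d = 16.633 mm → contributes +233 604 mm⁴
  bottom flange (beyond web): d = 16.633 mm → contributes +233 604 mm⁴
Total I = 648 843 mm⁴.
Radius of gyration: k = √(I/A) = √(648 843 / 2 480) = 16.175 mm.

k_y ≈ 16.2 mm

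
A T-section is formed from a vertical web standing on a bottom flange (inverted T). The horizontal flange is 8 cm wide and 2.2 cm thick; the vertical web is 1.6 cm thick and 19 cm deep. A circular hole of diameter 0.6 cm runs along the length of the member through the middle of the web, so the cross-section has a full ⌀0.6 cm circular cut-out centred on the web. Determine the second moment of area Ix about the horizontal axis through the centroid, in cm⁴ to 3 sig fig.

Treat the section as a set of non-overlapping primitives; coordinates are from the bounding-box lower-left.
Flange: 8 × 2.2, A = 17.6 cm², y = 1.1 cm, Ī = 7.0987 cm⁴.
Web: 1.6 × 19, A = 30.4 cm², y = 11.7 cm, Ī = 914.53 cm⁴.
Hole (subtracted): ⌀0.6, A = 0.28274 cm², y = 11.7 cm, Ī = 0.0063617 cm⁴.
Centroid: ȳ = ΣA·y / ΣA = 7.7903 cm.
Transfer each piece to the horizontal axis through the centroid using Ī + A·d² with d = y − 7.7903:
  flange: d = -6.6903 cm → contributes +794.88 cm⁴
  web: d = 3.9097 cm → contributes +1379.2 cm⁴
  hole: d = 3.9097 cm → contributes −4.3283 cm⁴
Total I = 2169.8 cm⁴.

Ix ≈ 2170 cm⁴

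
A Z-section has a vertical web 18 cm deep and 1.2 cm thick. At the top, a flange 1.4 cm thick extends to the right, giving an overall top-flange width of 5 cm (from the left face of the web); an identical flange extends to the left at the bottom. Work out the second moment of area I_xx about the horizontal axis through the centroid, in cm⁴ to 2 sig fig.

Decompose the section into non-overlapping parts with the origin at the bottom-left of its bounding rectangle.
Web: 1.2 × 18, A = 21.6 cm², y = 9 cm, Ī = 583.2 cm⁴.
Top flange (beyond web): 3.8 × 1.4, A = 5.32 cm², y = 17.3 cm, Ī = 0.8689 cm⁴.
Bottom flange (beyond web): 3.8 × 1.4, A = 5.32 cm², y = 0.7 cm, Ī = 0.8689 cm⁴.
Centroid: ȳ = ΣA·y / ΣA = 9 cm.
Transfer each piece to the horizontal axis through the centroid using Ī + A·d² with d = y − 9:
  web: d = 0 cm → contributes +583.2 cm⁴
  top flange (beyond web): d = 8.3 cm → contributes +367.4 cm⁴
  bottom flange (beyond web): d = -8.3 cm → contributes +367.4 cm⁴
Total I = 1 318 cm⁴.

I_xx ≈ 1300 cm⁴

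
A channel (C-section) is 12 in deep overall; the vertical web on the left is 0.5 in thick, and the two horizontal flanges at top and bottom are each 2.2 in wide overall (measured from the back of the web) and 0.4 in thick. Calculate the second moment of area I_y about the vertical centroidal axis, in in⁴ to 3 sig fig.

I_y ≈ 1.79 in⁴

Decompose the section into non-overlapping parts with the origin at the bottom-left of its bounding rectangle.
Web: 0.5 × 12, A = 6 in², x = 0.25 in, Ī = 0.125 in⁴.
Top flange (beyond web): 1.7 × 0.4, A = 0.68 in², x = 1.35 in, Ī = 0.16377 in⁴.
Bottom flange (beyond web): 1.7 × 0.4, A = 0.68 in², x = 1.35 in, Ī = 0.16377 in⁴.
Centroid: x̄ = ΣA·x / ΣA = 0.45326 in.
Transfer each piece to the vertical centroidal axis using Ī + A·d² with d = x − 0.45326:
  web: d = -0.20326 in → contributes +0.37289 in⁴
  top flange (beyond web): d = 0.89674 in → contributes +0.71058 in⁴
  bottom flange (beyond web): d = 0.89674 in → contributes +0.71058 in⁴
Total I = 1.7941 in⁴.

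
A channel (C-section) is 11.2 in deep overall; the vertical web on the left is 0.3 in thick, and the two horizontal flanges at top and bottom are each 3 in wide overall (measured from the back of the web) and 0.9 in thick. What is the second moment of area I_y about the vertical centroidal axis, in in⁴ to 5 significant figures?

I_y ≈ 7.4474 in⁴

Break the section into simple shapes (no overlaps), measuring from the bottom-left corner of the bounding box.
Web: 0.3 × 11.2, A = 3.36 in², x = 0.15 in, Ī = 0.0252 in⁴.
Top flange (beyond web): 2.7 × 0.9, A = 2.43 in², x = 1.65 in, Ī = 1.476225 in⁴.
Bottom flange (beyond web): 2.7 × 0.9, A = 2.43 in², x = 1.65 in, Ī = 1.476225 in⁴.
Centroid: x̄ = ΣA·x / ΣA = 1.036861 in.
Transfer each piece to the vertical centroidal axis using Ī + A·d² with d = x − 1.036861:
  web: d = -0.8868613 in → contributes +2.667917 in⁴
  top flange (beyond web): d = 0.6131387 in → contributes +2.389757 in⁴
  bottom flange (beyond web): d = 0.6131387 in → contributes +2.389757 in⁴
Total I = 7.447431 in⁴.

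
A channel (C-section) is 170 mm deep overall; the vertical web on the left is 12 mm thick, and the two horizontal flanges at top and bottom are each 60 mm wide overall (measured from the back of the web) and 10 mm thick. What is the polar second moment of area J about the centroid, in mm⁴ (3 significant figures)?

J ≈ 1.19 × 10⁷ mm⁴

Break the section into simple shapes (no overlaps), measuring from the bottom-left corner of the bounding box.
Web: 12 × 170, A = 2 040 mm², y = 85 mm, Ī = 4 913 000 mm⁴.
Top flange (beyond web): 48 × 10, A = 480 mm², y = 165 mm, Ī = 4 000 mm⁴.
Bottom flange (beyond web): 48 × 10, A = 480 mm², y = 5 mm, Ī = 4 000 mm⁴.
By symmetry the centroid is at mid-height, ȳ = 85 mm.
Transfer each piece to the centroidal x-axis using Ī + A·d² with d = y − 85:
  web: d = 0 mm → contributes +4 913 000 mm⁴
  top flange (beyond web): d = 80 mm → contributes +3 076 000 mm⁴
  bottom flange (beyond web): d = -80 mm → contributes +3 076 000 mm⁴
Total I = 11 065 000 mm⁴.
For the y-axis: x̄ = 15.6 mm.
Repeating about the centroidal y-axis gives I_y = 796 320 mm⁴.
Polar second moment: J = I_x + I_y = 11 861 320 mm⁴.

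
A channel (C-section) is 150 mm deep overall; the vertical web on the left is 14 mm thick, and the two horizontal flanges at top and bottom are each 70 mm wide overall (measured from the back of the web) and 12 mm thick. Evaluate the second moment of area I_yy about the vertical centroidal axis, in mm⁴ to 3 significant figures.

I_yy ≈ 1.39 × 10⁶ mm⁴

Decompose the section into non-overlapping parts with the origin at the bottom-left of its bounding rectangle.
Web: 14 × 150, A = 2 100 mm², x = 7 mm, Ī = 34 300 mm⁴.
Top flange (beyond web): 56 × 12, A = 672 mm², x = 42 mm, Ī = 175 616 mm⁴.
Bottom flange (beyond web): 56 × 12, A = 672 mm², x = 42 mm, Ī = 175 616 mm⁴.
Centroid: x̄ = ΣA·x / ΣA = 20.659 mm.
Transfer each piece to the vertical centroidal axis using Ī + A·d² with d = x − 20.659:
  web: d = -13.659 mm → contributes +426 067 mm⁴
  top flange (beyond web): d = 21.341 mm → contributes +481 684 mm⁴
  bottom flange (beyond web): d = 21.341 mm → contributes +481 684 mm⁴
Total I = 1 389 434 mm⁴.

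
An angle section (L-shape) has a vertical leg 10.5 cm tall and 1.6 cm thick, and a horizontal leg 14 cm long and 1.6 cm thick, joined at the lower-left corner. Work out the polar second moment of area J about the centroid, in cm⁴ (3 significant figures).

J ≈ 1040 cm⁴

Break the section into simple shapes (no overlaps), measuring from the bottom-left corner of the bounding box.
Vertical leg: 1.6 × 10.5, A = 16.8 cm², y = 5.25 cm, Ī = 154.35 cm⁴.
Horizontal leg (remainder): 12.4 × 1.6, A = 19.84 cm², y = 0.8 cm, Ī = 4.2325 cm⁴.
Centroid: ȳ = ΣA·y / ΣA = 2.8404 cm.
Transfer each piece to the centroidal x-axis using Ī + A·d² with d = y − 2.8404:
  vertical leg: d = 2.4096 cm → contributes +251.89 cm⁴
  horizontal leg (remainder): d = -2.0404 cm → contributes +86.83 cm⁴
Total I = 338.72 cm⁴.
For the y-axis: x̄ = 4.5904 cm.
Repeating about the centroidal y-axis gives I_y = 703.55 cm⁴.
Polar second moment: J = I_x + I_y = 1042.3 cm⁴.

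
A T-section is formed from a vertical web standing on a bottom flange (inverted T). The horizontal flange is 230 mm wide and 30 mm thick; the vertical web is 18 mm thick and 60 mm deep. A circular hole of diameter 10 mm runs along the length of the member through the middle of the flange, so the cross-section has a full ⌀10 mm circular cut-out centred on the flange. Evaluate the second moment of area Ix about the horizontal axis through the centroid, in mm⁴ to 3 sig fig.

Decompose the section into non-overlapping parts with the origin at the bottom-left of its bounding rectangle.
Flange: 230 × 30, A = 6 900 mm², y = 15 mm, Ī = 517 500 mm⁴.
Web: 18 × 60, A = 1 080 mm², y = 60 mm, Ī = 324 000 mm⁴.
Hole (subtracted): ⌀10, A = 78.54 mm², y = 15 mm, Ī = 490.87 mm⁴.
Centroid: ȳ = ΣA·y / ΣA = 21.151 mm.
Transfer each piece to the horizontal axis through the centroid using Ī + A·d² with d = y − 21.151:
  flange: d = -6.1508 mm → contributes +778 540 mm⁴
  web: d = 38.849 mm → contributes +1 954 004 mm⁴
  hole: d = -6.1508 mm → contributes −3462.2 mm⁴
Total I = 2 729 082 mm⁴.

Ix ≈ 2.73 × 10⁶ mm⁴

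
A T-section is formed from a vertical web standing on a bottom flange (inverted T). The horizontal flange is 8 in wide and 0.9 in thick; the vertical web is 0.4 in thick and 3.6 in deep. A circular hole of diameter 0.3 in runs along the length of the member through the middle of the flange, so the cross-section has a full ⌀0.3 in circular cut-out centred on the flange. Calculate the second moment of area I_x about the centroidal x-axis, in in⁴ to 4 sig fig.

Break the section into simple shapes (no overlaps), measuring from the bottom-left corner of the bounding box.
Flange: 8 × 0.9, A = 7.2 in², y = 0.45 in, Ī = 0.486 in⁴.
Web: 0.4 × 3.6, A = 1.44 in², y = 2.7 in, Ī = 1.5552 in⁴.
Hole (subtracted): ⌀0.3, A = 0.0706858 in², y = 0.45 in, Ī = 0.000397608 in⁴.
Centroid: ȳ = ΣA·y / ΣA = 0.828093 in.
Transfer each piece to the centroidal x-axis using Ī + A·d² with d = y − 0.828093:
  flange: d = -0.378093 in → contributes +1.51527 in⁴
  web: d = 1.87191 in → contributes +6.60101 in⁴
  hole: d = -0.378093 in → contributes −0.0105025 in⁴
Total I = 8.10578 in⁴.

I_x ≈ 8.106 in⁴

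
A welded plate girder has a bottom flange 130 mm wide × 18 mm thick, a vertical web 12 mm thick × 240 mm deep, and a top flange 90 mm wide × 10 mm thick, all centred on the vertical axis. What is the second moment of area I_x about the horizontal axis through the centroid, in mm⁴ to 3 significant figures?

I_x ≈ 6.10 × 10⁷ mm⁴

Split into non-overlapping primitives; take the origin at the lower-left of the bounding box.
Bottom plate: 130 × 18, A = 2 340 mm², y = 9 mm, Ī = 63 180 mm⁴.
Web plate: 12 × 240, A = 2 880 mm², y = 138 mm, Ī = 13 824 000 mm⁴.
Top plate: 90 × 10, A = 900 mm², y = 263 mm, Ī = 7 500 mm⁴.
Centroid: ȳ = ΣA·y / ΣA = 107.06 mm.
Transfer each piece to the horizontal axis through the centroid using Ī + A·d² with d = y − 107.06:
  bottom plate: d = -98.059 mm → contributes +22 563 527 mm⁴
  web plate: d = 30.941 mm → contributes +16 581 186 mm⁴
  top plate: d = 155.94 mm → contributes +21 893 385 mm⁴
Total I = 61 038 099 mm⁴.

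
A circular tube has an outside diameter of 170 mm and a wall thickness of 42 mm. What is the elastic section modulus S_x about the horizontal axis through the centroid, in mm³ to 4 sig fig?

Treat the section as a set of non-overlapping primitives; coordinates are from the bounding-box lower-left.
Outer circle: ⌀170, A = 22 698 mm², y = 85 mm, Ī = 40 998 275 mm⁴.
Bore (subtracted): ⌀86, A = 5808.8 mm², y = 85 mm, Ī = 2 685 120 mm⁴.
By symmetry the centroid is at mid-height, ȳ = 85 mm.
All pieces are centred on the horizontal axis through the centroid, so I = ΣĪ (holes subtracted) = 38 313 155 mm⁴.
Extreme fibre distance c = 85 mm; S = I/c = 450 743 mm³.

S_x ≈ 4.507 × 10⁵ mm³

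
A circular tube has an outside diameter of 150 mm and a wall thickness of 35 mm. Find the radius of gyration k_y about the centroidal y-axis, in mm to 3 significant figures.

Split into non-overlapping primitives; take the origin at the lower-left of the bounding box.
Outer circle: ⌀150, A = 17 671 mm², x = 75 mm, Ī = 24 850 489 mm⁴.
Bore (subtracted): ⌀80, A = 5026.5 mm², x = 75 mm, Ī = 2 010 619 mm⁴.
By symmetry the centroid is at mid-width, x̄ = 75 mm.
All pieces are centred on the centroidal y-axis, so I = ΣĪ (holes subtracted) = 22 839 869 mm⁴.
Radius of gyration: k = √(I/A) = √(22 839 869 / 12 645) = 42.5 mm.

k_y ≈ 42.5 mm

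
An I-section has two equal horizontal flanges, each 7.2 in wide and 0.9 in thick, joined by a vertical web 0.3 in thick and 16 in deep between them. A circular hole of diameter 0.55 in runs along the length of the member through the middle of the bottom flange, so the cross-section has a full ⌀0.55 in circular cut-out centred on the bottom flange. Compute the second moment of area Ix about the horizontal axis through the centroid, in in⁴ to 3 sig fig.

Break the section into simple shapes (no overlaps), measuring from the bottom-left corner of the bounding box.
Bottom flange: 7.2 × 0.9, A = 6.48 in², y = 0.45 in, Ī = 0.4374 in⁴.
Web: 0.3 × 16, A = 4.8 in², y = 8.9 in, Ī = 102.4 in⁴.
Top flange: 7.2 × 0.9, A = 6.48 in², y = 17.35 in, Ī = 0.4374 in⁴.
Hole (subtracted): ⌀0.55, A = 0.23758 in², y = 0.45 in, Ī = 0.0044918 in⁴.
Centroid: ȳ = ΣA·y / ΣA = 9.0146 in.
Transfer each piece to the horizontal axis through the centroid using Ī + A·d² with d = y − 9.0146:
  bottom flange: d = -8.5646 in → contributes +475.76 in⁴
  web: d = -0.11457 in → contributes +102.46 in⁴
  top flange: d = 8.3354 in → contributes +450.66 in⁴
  hole: d = -8.5646 in → contributes −17.432 in⁴
Total I = 1011.5 in⁴.

Ix ≈ 1010 in⁴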